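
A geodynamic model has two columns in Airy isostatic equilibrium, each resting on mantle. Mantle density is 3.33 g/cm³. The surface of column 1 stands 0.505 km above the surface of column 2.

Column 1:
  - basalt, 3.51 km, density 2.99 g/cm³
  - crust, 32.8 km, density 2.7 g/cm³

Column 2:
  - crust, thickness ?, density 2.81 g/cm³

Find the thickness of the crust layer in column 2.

38.8 km

Take the compensation level at the base of the deeper column (depth z_c below the surface of column 1) and equate Σ ρ_i t_i down to z_c; mantle fills any gap and the z_c terms cancel.
Column 1: 3.51×2.99 + 32.8×2.7 + (z_c − 36.31)×3.33
Column 2: 0.505×0 + x×2.81 + (z_c − 0.505 − 0 − x)×3.33
The z_c×3.33 term appears on both sides and cancels. Collect the known terms of each column as K = Σ(ρt)_known − 3.33 × (depth of known layers): K_1 = 99.0549 − 3.33×36.31 = −21.8574; K_2 = 0 − 3.33×(0.505 + 0) = −1.68165.
Balance: K_1 = K_2 − x×(3.33 − 2.81), so x = (K_2 − K_1)/(3.33 − 2.81) = 20.1758/0.52 = 38.8 km.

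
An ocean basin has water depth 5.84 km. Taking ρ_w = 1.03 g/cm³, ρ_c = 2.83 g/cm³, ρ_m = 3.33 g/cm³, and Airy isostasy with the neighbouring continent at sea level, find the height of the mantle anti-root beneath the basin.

21 km

For local isostatic compensation: replacing crust with seawater at the top is compensated by replacing crust with mantle at the base: d (ρ_c − ρ_w) = a (ρ_m − ρ_c).
a = d (ρ_c − ρ_w)/(ρ_m − ρ_c) = 5.84 km × 1.8/0.5 = 21 km.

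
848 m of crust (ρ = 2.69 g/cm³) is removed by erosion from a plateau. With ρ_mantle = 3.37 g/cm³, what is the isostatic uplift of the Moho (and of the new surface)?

677 m

Unloading: uplift u = e ρ_c/ρ_m = 848 m × 2.69/3.37 = 677 m.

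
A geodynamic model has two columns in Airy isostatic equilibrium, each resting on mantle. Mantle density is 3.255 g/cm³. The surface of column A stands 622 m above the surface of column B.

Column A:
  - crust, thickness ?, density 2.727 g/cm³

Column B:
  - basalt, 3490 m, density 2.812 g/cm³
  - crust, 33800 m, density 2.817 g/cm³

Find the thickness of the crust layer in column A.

34800 m

Take the compensation level at the base of the deeper column (depth z_c below the surface of column A) and equate Σ ρ_i t_i down to z_c; mantle fills any gap and the z_c terms cancel.
Column A: x×2.727 + (z_c − 0 − x)×3.255
Column B: 622×0 + 3490×2.812 + 33800×2.817 + (z_c − 622 − 37290)×3.255
The z_c×3.255 term appears on both sides and cancels. Collect the known terms of each column as K = Σ(ρt)_known − 3.255 × (depth of known layers): K_A = 0 − 3.255×0 = 0; K_B = 105028.48 − 3.255×(622 + 37290) = −18375.08.
Balance: K_A − x×(3.255 − 2.727) = K_B, so x = (K_A − K_B)/(3.255 − 2.727) = 18375.1/0.528 = 34800 m.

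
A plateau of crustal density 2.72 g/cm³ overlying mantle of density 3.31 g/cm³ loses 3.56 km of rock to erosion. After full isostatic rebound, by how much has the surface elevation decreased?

0.635 km

Rebound u = e ρ_c/ρ_m = 3.56 km × 2.72/3.31 = 2.925 km.
Net surface drop = e − u = 3.56 km − 2.925 km = e (ρ_m − ρ_c)/ρ_m = 0.635 km.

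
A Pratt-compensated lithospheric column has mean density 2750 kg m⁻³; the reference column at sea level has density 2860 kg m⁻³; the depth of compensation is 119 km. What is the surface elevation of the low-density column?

ρ_ref D = ρ (D + h) → h = D (ρ_ref − ρ)/ρ.
h = 119 km × (2860 − 2750)/2750 = 4.76 km.

4.76 km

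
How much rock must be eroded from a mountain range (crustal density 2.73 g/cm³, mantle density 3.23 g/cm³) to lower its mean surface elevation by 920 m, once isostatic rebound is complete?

5940 m

Net drop Δ = e − u = e − e ρ_c/ρ_m = e (ρ_m − ρ_c)/ρ_m.
e = Δ ρ_m/(ρ_m − ρ_c) = 920 m × 3.23/0.5 = 5940 m.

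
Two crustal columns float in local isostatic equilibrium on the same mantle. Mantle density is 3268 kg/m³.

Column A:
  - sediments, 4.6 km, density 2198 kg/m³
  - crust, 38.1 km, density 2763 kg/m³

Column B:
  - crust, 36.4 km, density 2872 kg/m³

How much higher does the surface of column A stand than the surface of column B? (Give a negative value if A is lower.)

2.98 km

For any compensation level in the mantle, the mantle terms cancel and isostasy reduces to e = (Σt_A − Σt_B) − (Σ(ρt)_A − Σ(ρt)_B) / ρ_m.
Σt_A = 42.7 km; Σt_B = 36.4 km; Σ(ρt)_A = 115381.1; Σ(ρt)_B = 104540.8 (in km·kg/m³).
e = (42.7 − 36.4) − (115381.1 − 104540.8) / 3268 = 2.98 km.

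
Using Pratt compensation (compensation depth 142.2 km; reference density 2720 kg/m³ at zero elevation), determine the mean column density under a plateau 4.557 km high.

2640 kg/m³

Pratt balance: ρ_ref D = ρ (D + h).
ρ = ρ_ref D/(D + h) = 2720 × 142.2 km/(142.2 km + 4.557 km) = 2640 kg/m³.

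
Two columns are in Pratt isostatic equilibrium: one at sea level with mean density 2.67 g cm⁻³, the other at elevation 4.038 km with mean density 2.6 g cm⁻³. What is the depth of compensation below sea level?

150 km

ρ_ref D = ρ (D + h) → D (ρ_ref − ρ) = ρ h.
D = ρ h/(ρ_ref − ρ) = 2.6 × 4.038 km/(2.67 − 2.6) = 150 km.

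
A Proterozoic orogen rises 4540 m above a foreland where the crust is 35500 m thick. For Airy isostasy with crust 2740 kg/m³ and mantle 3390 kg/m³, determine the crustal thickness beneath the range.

Root depth r = h ρ_c / (ρ_m − ρ_c) = 4540 m × 2740 / 650 = 19140 m.
Total thickness = T + h + r = 35500 m + 4540 m + 19140 m = 59200 m.

59200 m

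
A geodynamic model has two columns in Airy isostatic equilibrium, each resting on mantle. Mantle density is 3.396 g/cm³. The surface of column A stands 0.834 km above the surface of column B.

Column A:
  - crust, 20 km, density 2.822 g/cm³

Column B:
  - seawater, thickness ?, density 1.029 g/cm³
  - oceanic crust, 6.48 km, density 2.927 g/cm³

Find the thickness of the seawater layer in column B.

2.37 km

Take the compensation level at the base of the deeper column (depth z_c below the surface of column A) and equate Σ ρ_i t_i down to z_c; mantle fills any gap and the z_c terms cancel.
Column A: 20×2.822 + (z_c − 20)×3.396
Column B: 0.834×0 + x×1.029 + 6.48×2.927 + (z_c − 0.834 − 6.48 − x)×3.396
The z_c×3.396 term appears on both sides and cancels. Collect the known terms of each column as K = Σ(ρt)_known − 3.396 × (depth of known layers): K_A = 56.44 − 3.396×20 = −11.48; K_B = 18.96696 − 3.396×(0.834 + 6.48) = −5.871384.
Balance: K_A = K_B − x×(3.396 − 1.029), so x = (K_B − K_A)/(3.396 − 1.029) = 5.60862/2.367 = 2.37 km.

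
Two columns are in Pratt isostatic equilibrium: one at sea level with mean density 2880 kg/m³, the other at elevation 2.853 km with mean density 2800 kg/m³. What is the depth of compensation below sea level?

ρ_ref D = ρ (D + h) → D (ρ_ref − ρ) = ρ h.
D = ρ h/(ρ_ref − ρ) = 2800 × 2.853 km/(2880 − 2800) = 99.9 km.

99.9 km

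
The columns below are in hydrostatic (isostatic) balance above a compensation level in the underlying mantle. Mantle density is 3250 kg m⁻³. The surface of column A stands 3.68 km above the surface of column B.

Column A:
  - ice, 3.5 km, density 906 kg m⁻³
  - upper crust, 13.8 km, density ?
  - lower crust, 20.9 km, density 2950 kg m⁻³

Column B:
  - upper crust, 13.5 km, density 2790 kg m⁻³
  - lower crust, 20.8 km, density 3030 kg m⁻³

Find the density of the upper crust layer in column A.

Take the compensation level at the base of the deeper column (depth z_c below the surface of column A) and equate Σ ρ_i t_i down to z_c; mantle fills any gap and the z_c terms cancel.
Column A: 3.5×906 + 13.8×ρ + 20.9×2950 + (z_c − 38.2)×3250
Column B: 3.68×0 + 13.5×2790 + 20.8×3030 + (z_c − 3.68 − 34.3)×3250
The z_c×3250 term appears on both sides and cancels. Collect the known terms of each column as K = Σ(ρt)_known − 3250 × (depth of known layers): K_A = 64826 − 3250×38.2 = −59324; K_B = 100689 − 3250×(3.68 + 34.3) = −22746.
Balance: K_A + 13.8×ρ = K_B, so ρ = (K_B − K_A)/13.8 = 36578/13.8 = 2650 kg m⁻³.

2650 kg m⁻³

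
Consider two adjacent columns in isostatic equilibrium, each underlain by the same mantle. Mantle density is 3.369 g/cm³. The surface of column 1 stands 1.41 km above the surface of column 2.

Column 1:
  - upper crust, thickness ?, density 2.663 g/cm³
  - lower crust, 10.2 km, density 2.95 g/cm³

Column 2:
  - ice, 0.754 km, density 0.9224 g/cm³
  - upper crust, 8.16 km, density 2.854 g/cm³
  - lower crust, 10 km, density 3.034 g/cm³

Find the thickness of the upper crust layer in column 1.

14 km

Take the compensation level at the base of the deeper column (depth z_c below the surface of column 1) and equate Σ ρ_i t_i down to z_c; mantle fills any gap and the z_c terms cancel.
Column 1: x×2.663 + 10.2×2.95 + (z_c − 10.2 − x)×3.369
Column 2: 1.41×0 + 0.754×0.9224 + 8.16×2.854 + 10×3.034 + (z_c − 1.41 − 18.914)×3.369
The z_c×3.369 term appears on both sides and cancels. Collect the known terms of each column as K = Σ(ρt)_known − 3.369 × (depth of known layers): K_1 = 30.09 − 3.369×10.2 = −4.2738; K_2 = 54.3241296 − 3.369×(1.41 + 18.914) = −14.1474264.
Balance: K_1 − x×(3.369 − 2.663) = K_2, so x = (K_1 − K_2)/(3.369 − 2.663) = 9.87363/0.706 = 14 km.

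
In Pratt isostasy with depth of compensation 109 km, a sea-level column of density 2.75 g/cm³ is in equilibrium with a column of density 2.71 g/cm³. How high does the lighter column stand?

1.61 km

ρ_ref D = ρ (D + h) → h = D (ρ_ref − ρ)/ρ.
h = 109 km × (2.75 − 2.71)/2.71 = 1.61 km.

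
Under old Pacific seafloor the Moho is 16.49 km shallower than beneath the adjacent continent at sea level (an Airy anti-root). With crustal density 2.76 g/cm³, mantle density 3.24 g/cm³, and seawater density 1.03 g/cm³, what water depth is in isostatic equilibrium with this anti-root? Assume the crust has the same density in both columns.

4.58 km

Replacing a thickness d of crust by seawater at the top must be balanced by replacing crust with mantle at the base: d (ρ_c − ρ_w) = a (ρ_m − ρ_c).
d = a (ρ_m − ρ_c)/(ρ_c − ρ_w) = 16.49 km × 0.48/1.73 = 4.58 km.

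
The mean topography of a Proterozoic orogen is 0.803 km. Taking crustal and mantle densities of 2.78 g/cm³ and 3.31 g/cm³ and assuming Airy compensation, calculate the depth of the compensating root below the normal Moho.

4.21 km

By Archimedes' principle applied to the lithosphere: the weight of the topography is balanced by the buoyancy of the root, ρ_c h = (ρ_m − ρ_c) r.
r = h · ρ_c / (ρ_m − ρ_c) = 0.803 km × 2.78 / (3.31 − 2.78) = 4.21 km.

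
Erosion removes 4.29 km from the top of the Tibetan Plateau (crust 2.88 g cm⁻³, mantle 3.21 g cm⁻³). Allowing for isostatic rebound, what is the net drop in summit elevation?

Rebound u = e ρ_c/ρ_m = 4.29 km × 2.88/3.21 = 3.849 km.
Net surface drop = e − u = 4.29 km − 3.849 km = e (ρ_m − ρ_c)/ρ_m = 0.441 km.

0.441 km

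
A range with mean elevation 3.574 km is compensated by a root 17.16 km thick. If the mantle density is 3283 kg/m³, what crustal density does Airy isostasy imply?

2720 kg/m³

ρ_c h = (ρ_m − ρ_c) r → ρ_c (h + r) = ρ_m r → ρ_c = ρ_m r / (h + r).
ρ_c = 3283 × 17.16 km / (3.574 km + 17.16 km) = 2720 kg/m³.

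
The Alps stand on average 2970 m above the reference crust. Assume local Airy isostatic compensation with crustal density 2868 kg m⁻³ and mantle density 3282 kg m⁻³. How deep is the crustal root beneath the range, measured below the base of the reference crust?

20600 m

By Archimedes' principle applied to the lithosphere: the weight of the topography is balanced by the buoyancy of the root, ρ_c h = (ρ_m − ρ_c) r.
r = h · ρ_c / (ρ_m − ρ_c) = 2970 m × 2868 / (3282 − 2868) = 20600 m.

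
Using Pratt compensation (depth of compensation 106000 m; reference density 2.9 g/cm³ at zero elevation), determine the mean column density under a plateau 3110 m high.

Pratt balance: ρ_ref D = ρ (D + h).
ρ = ρ_ref D/(D + h) = 2.9 × 106000 m/(106000 m + 3110 m) = 2.82 g/cm³.

2.82 g/cm³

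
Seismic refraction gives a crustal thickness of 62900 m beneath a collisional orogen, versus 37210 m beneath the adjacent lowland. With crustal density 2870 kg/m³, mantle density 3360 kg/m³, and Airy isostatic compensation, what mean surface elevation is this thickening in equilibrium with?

3750 m

Excess crust Δ = 62900 m − 37210 m = 25690 m, split between elevation h and root r with h + r = Δ.
Airy balance ρ_c h = (ρ_m − ρ_c) r gives r = h ρ_c/(ρ_m − ρ_c), so h (1 + ρ_c/(ρ_m − ρ_c)) = Δ, i.e. h = Δ (ρ_m − ρ_c)/ρ_m.
h = 25690 m × 490/3360 = 3750 m.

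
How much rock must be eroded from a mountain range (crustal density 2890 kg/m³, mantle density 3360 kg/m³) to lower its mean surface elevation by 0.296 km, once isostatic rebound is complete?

Net drop Δ = e − u = e − e ρ_c/ρ_m = e (ρ_m − ρ_c)/ρ_m.
e = Δ ρ_m/(ρ_m − ρ_c) = 0.296 km × 3360/470 = 2.12 km.

2.12 km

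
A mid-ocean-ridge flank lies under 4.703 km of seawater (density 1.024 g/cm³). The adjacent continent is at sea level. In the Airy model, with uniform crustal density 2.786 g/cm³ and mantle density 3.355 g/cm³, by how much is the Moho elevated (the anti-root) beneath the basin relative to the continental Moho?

14.6 km

Balancing pressure at the compensation depth: replacing crust with seawater at the top is compensated by replacing crust with mantle at the base: d (ρ_c − ρ_w) = a (ρ_m − ρ_c).
a = d (ρ_c − ρ_w)/(ρ_m − ρ_c) = 4.703 km × 1.762/0.569 = 14.6 km.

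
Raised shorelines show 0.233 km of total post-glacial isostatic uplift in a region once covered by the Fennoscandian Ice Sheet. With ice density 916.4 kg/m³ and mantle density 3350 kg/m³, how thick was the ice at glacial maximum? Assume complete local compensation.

0.852 km

u = t ρ_ice/ρ_m → t = u ρ_m/ρ_ice = 0.233 km × 3350/916.4 = 0.852 km.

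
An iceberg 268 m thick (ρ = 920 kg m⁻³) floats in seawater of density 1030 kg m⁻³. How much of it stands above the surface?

Floating equilibrium: submerged depth d = t ρ_obj/ρ_fluid = 268 m × 920/1030 = 239.4 m.
Freeboard = t − d = 268 m − 239.4 m = 28.6 m.

28.6 m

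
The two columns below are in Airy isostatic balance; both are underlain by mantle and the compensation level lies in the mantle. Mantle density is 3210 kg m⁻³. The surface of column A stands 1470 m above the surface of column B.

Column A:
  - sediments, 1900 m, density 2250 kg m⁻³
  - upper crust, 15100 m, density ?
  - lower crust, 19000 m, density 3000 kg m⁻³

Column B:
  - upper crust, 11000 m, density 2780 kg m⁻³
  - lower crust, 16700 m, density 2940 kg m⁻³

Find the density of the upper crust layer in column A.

Take the compensation level at the base of the deeper column (depth z_c below the surface of column A) and equate Σ ρ_i t_i down to z_c; mantle fills any gap and the z_c terms cancel.
Column A: 1900×2250 + 15100×ρ + 19000×3000 + (z_c − 36000)×3210
Column B: 1470×0 + 11000×2780 + 16700×2940 + (z_c − 1470 − 27700)×3210
The z_c×3210 term appears on both sides and cancels. Collect the known terms of each column as K = Σ(ρt)_known − 3210 × (depth of known layers): K_A = 61275000 − 3210×36000 = −54285000; K_B = 79678000 − 3210×(1470 + 27700) = −13957700.
Balance: K_A + 15100×ρ = K_B, so ρ = (K_B − K_A)/15100 = 40327300/15100 = 2670 kg m⁻³.

2670 kg m⁻³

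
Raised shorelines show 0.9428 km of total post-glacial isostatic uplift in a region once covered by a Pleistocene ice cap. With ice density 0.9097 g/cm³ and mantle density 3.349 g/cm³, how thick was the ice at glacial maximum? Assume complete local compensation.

u = t ρ_ice/ρ_m → t = u ρ_m/ρ_ice = 0.9428 km × 3.349/0.9097 = 3.47 km.

3.47 km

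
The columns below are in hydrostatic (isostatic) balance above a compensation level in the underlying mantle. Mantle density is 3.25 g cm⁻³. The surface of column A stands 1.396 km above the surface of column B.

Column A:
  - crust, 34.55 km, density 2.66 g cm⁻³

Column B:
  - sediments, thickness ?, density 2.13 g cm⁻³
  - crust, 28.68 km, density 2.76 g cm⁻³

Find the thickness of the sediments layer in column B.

Take the compensation level at the base of the deeper column (depth z_c below the surface of column A) and equate Σ ρ_i t_i down to z_c; mantle fills any gap and the z_c terms cancel.
Column A: 34.55×2.66 + (z_c − 34.55)×3.25
Column B: 1.396×0 + x×2.13 + 28.68×2.76 + (z_c − 1.396 − 28.68 − x)×3.25
The z_c×3.25 term appears on both sides and cancels. Collect the known terms of each column as K = Σ(ρt)_known − 3.25 × (depth of known layers): K_A = 91.903 − 3.25×34.55 = −20.3845; K_B = 79.1568 − 3.25×(1.396 + 28.68) = −18.5902.
Balance: K_A = K_B − x×(3.25 − 2.13), so x = (K_B − K_A)/(3.25 − 2.13) = 1.7943/1.12 = 1.6 km.

1.6 km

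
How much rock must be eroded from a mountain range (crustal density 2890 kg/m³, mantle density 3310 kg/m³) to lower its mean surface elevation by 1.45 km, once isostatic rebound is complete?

11.4 km

Net drop Δ = e − u = e − e ρ_c/ρ_m = e (ρ_m − ρ_c)/ρ_m.
e = Δ ρ_m/(ρ_m − ρ_c) = 1.45 km × 3310/420 = 11.4 km.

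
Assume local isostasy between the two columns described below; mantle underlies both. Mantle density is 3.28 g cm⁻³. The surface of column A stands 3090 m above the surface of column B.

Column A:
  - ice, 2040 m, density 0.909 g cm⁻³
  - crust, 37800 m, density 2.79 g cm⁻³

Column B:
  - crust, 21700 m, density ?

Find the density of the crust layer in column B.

Take the compensation level at the base of the deeper column (depth z_c below the surface of column A) and equate Σ ρ_i t_i down to z_c; mantle fills any gap and the z_c terms cancel.
Column A: 2040×0.909 + 37800×2.79 + (z_c − 39840)×3.28
Column B: 3090×0 + 21700×ρ + (z_c − 3090 − 21700)×3.28
The z_c×3.28 term appears on both sides and cancels. Collect the known terms of each column as K = Σ(ρt)_known − 3.28 × (depth of known layers): K_A = 107316.36 − 3.28×39840 = −23358.84; K_B = 0 − 3.28×(3090 + 21700) = −81311.2.
Balance: K_A = K_B + 21700×ρ, so ρ = (K_A − K_B)/21700 = 57952.4/21700 = 2.67 g cm⁻³.

2.67 g cm⁻³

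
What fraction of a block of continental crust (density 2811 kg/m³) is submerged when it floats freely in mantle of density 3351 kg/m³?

83.9%

Submerged fraction = ρ_obj/ρ_fluid = 2811/3351 = 83.9%.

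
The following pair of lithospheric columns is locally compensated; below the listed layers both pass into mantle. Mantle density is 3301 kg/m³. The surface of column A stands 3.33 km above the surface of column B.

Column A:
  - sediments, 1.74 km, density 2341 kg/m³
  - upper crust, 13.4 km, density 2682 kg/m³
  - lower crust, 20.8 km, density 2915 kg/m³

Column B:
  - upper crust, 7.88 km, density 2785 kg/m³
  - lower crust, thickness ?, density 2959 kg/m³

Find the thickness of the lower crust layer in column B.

Take the compensation level at the base of the deeper column (depth z_c below the surface of column A) and equate Σ ρ_i t_i down to z_c; mantle fills any gap and the z_c terms cancel.
Column A: 1.74×2341 + 13.4×2682 + 20.8×2915 + (z_c − 35.94)×3301
Column B: 3.33×0 + 7.88×2785 + x×2959 + (z_c − 3.33 − 7.88 − x)×3301
The z_c×3301 term appears on both sides and cancels. Collect the known terms of each column as K = Σ(ρt)_known − 3301 × (depth of known layers): K_A = 100644.14 − 3301×35.94 = −17993.8; K_B = 21945.8 − 3301×(3.33 + 7.88) = −15058.41.
Balance: K_A = K_B − x×(3301 − 2959), so x = (K_B − K_A)/(3301 − 2959) = 2935.39/342 = 8.58 km.

8.58 km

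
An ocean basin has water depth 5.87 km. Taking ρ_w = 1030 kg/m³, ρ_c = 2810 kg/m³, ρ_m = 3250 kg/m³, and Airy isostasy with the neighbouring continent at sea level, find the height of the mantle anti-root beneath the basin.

23.7 km

Isostatic balance requires: replacing crust with seawater at the top is compensated by replacing crust with mantle at the base: d (ρ_c − ρ_w) = a (ρ_m − ρ_c).
a = d (ρ_c − ρ_w)/(ρ_m − ρ_c) = 5.87 km × 1780/440 = 23.7 km.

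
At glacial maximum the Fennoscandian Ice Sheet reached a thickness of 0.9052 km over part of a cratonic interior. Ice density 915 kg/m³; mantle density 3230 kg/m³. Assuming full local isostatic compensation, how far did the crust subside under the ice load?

0.256 km

Isostatic balance requires: the ice load ρ_ice t is balanced by mantle displaced below, ρ_m s.
s = t ρ_ice / ρ_m = 0.9052 km × 915/3230 = 0.256 km.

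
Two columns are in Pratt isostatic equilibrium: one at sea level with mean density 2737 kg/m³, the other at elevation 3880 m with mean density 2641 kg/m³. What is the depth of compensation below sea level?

ρ_ref D = ρ (D + h) → D (ρ_ref − ρ) = ρ h.
D = ρ h/(ρ_ref − ρ) = 2641 × 3880 m/(2737 − 2641) = 107000 m.

107000 m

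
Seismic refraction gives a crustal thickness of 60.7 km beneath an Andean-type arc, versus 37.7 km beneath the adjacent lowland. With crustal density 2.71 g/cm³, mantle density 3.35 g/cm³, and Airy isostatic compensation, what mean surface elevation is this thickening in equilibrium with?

Excess crust Δ = 60.7 km − 37.7 km = 23 km, split between elevation h and root r with h + r = Δ.
Airy balance ρ_c h = (ρ_m − ρ_c) r gives r = h ρ_c/(ρ_m − ρ_c), so h (1 + ρ_c/(ρ_m − ρ_c)) = Δ, i.e. h = Δ (ρ_m − ρ_c)/ρ_m.
h = 23 km × 0.64/3.35 = 4.39 km.

4.39 km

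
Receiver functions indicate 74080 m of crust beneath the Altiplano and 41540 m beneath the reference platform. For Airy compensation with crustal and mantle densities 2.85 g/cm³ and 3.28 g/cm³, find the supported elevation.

Excess crust Δ = 74080 m − 41540 m = 32540 m, split between elevation h and root r with h + r = Δ.
Airy balance ρ_c h = (ρ_m − ρ_c) r gives r = h ρ_c/(ρ_m − ρ_c), so h (1 + ρ_c/(ρ_m − ρ_c)) = Δ, i.e. h = Δ (ρ_m − ρ_c)/ρ_m.
h = 32540 m × 0.43/3.28 = 4270 m.

4270 m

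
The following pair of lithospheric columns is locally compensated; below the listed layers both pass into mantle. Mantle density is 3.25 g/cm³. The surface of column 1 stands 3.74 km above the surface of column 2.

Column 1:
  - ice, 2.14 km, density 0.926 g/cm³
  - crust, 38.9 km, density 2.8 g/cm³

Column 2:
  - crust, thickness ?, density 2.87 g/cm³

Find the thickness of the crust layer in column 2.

Take the compensation level at the base of the deeper column (depth z_c below the surface of column 1) and equate Σ ρ_i t_i down to z_c; mantle fills any gap and the z_c terms cancel.
Column 1: 2.14×0.926 + 38.9×2.8 + (z_c − 41.04)×3.25
Column 2: 3.74×0 + x×2.87 + (z_c − 3.74 − 0 − x)×3.25
The z_c×3.25 term appears on both sides and cancels. Collect the known terms of each column as K = Σ(ρt)_known − 3.25 × (depth of known layers): K_1 = 110.90164 − 3.25×41.04 = −22.47836; K_2 = 0 − 3.25×(3.74 + 0) = −12.155.
Balance: K_1 = K_2 − x×(3.25 − 2.87), so x = (K_2 − K_1)/(3.25 − 2.87) = 10.3234/0.38 = 27.2 km.

27.2 km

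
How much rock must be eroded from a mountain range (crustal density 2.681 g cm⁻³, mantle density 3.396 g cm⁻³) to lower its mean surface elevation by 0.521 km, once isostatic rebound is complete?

Net drop Δ = e − u = e − e ρ_c/ρ_m = e (ρ_m − ρ_c)/ρ_m.
e = Δ ρ_m/(ρ_m − ρ_c) = 0.521 km × 3.396/0.715 = 2.47 km.

2.47 km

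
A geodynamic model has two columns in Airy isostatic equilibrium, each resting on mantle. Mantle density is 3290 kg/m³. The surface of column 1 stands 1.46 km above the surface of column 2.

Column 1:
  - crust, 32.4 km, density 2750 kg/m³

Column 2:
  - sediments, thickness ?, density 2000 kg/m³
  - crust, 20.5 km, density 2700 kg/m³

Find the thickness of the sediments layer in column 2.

0.463 km

Take the compensation level at the base of the deeper column (depth z_c below the surface of column 1) and equate Σ ρ_i t_i down to z_c; mantle fills any gap and the z_c terms cancel.
Column 1: 32.4×2750 + (z_c − 32.4)×3290
Column 2: 1.46×0 + x×2000 + 20.5×2700 + (z_c − 1.46 − 20.5 − x)×3290
The z_c×3290 term appears on both sides and cancels. Collect the known terms of each column as K = Σ(ρt)_known − 3290 × (depth of known layers): K_1 = 89100 − 3290×32.4 = −17496; K_2 = 55350 − 3290×(1.46 + 20.5) = −16898.4.
Balance: K_1 = K_2 − x×(3290 − 2000), so x = (K_2 − K_1)/(3290 − 2000) = 597.6/1290 = 0.463 km.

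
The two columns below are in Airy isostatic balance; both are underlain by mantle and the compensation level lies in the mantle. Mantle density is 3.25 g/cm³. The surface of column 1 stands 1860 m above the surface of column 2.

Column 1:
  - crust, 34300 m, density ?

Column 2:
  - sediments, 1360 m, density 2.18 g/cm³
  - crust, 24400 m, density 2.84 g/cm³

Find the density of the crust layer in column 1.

Take the compensation level at the base of the deeper column (depth z_c below the surface of column 1) and equate Σ ρ_i t_i down to z_c; mantle fills any gap and the z_c terms cancel.
Column 1: 34300×ρ + (z_c − 34300)×3.25
Column 2: 1860×0 + 1360×2.18 + 24400×2.84 + (z_c − 1860 − 25760)×3.25
The z_c×3.25 term appears on both sides and cancels. Collect the known terms of each column as K = Σ(ρt)_known − 3.25 × (depth of known layers): K_1 = 0 − 3.25×34300 = −111475; K_2 = 72260.8 − 3.25×(1860 + 25760) = −17504.2.
Balance: K_1 + 34300×ρ = K_2, so ρ = (K_2 − K_1)/34300 = 93970.8/34300 = 2.74 g/cm³.

2.74 g/cm³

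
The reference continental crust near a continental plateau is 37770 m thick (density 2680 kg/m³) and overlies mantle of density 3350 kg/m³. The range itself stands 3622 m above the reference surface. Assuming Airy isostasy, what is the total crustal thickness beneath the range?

55900 m

Root depth r = h ρ_c / (ρ_m − ρ_c) = 3622 m × 2680 / 670 = 14490 m.
Total thickness = T + h + r = 37770 m + 3622 m + 14490 m = 55900 m.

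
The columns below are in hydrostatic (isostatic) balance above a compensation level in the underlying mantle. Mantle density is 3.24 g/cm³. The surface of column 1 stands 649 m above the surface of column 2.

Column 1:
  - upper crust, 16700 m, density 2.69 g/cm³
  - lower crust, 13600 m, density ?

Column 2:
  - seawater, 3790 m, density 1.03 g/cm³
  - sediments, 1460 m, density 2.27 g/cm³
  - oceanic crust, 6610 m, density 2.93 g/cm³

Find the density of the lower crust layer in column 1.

2.89 g/cm³

Take the compensation level at the base of the deeper column (depth z_c below the surface of column 1) and equate Σ ρ_i t_i down to z_c; mantle fills any gap and the z_c terms cancel.
Column 1: 16700×2.69 + 13600×ρ + (z_c − 30300)×3.24
Column 2: 649×0 + 3790×1.03 + 1460×2.27 + 6610×2.93 + (z_c − 649 − 11860)×3.24
The z_c×3.24 term appears on both sides and cancels. Collect the known terms of each column as K = Σ(ρt)_known − 3.24 × (depth of known layers): K_1 = 44923 − 3.24×30300 = −53249; K_2 = 26585.2 − 3.24×(649 + 11860) = −13943.96.
Balance: K_1 + 13600×ρ = K_2, so ρ = (K_2 − K_1)/13600 = 39305/13600 = 2.89 g/cm³.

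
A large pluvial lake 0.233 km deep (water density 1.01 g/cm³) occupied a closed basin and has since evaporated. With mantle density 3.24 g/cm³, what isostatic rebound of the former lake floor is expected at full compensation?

u = d ρ_w/ρ_m = 0.233 km × 1.01/3.24 = 0.0726 km.

0.0726 km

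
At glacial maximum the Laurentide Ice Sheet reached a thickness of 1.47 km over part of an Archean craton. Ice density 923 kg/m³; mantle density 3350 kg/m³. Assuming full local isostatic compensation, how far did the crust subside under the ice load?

Balancing pressure at the compensation depth: the ice load ρ_ice t is balanced by mantle displaced below, ρ_m s.
s = t ρ_ice / ρ_m = 1.47 km × 923/3350 = 0.405 km.

0.405 km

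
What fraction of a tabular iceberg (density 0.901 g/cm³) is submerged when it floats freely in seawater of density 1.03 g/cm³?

87.5%

Submerged fraction = ρ_obj/ρ_fluid = 0.901/1.03 = 87.5%.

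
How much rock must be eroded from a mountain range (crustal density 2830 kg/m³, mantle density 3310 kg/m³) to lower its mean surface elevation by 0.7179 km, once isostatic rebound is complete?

4.95 km

Net drop Δ = e − u = e − e ρ_c/ρ_m = e (ρ_m − ρ_c)/ρ_m.
e = Δ ρ_m/(ρ_m − ρ_c) = 0.7179 km × 3310/480 = 4.95 km.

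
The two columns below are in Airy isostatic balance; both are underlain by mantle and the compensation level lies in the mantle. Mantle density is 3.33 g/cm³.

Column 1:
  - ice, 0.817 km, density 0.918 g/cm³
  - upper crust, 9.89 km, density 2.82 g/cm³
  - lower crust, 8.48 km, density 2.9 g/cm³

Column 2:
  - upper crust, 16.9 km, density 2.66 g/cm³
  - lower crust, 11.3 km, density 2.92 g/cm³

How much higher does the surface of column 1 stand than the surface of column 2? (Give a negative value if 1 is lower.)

−1.59 km

For any compensation level in the mantle, the mantle terms cancel and isostasy reduces to e = (Σt_1 − Σt_2) − (Σ(ρt)_1 − Σ(ρt)_2) / ρ_m.
Σt_1 = 19.187 km; Σt_2 = 28.2 km; Σ(ρt)_1 = 53.231806; Σ(ρt)_2 = 77.95 (in km·g/cm³).
e = (19.187 − 28.2) − (53.231806 − 77.95) / 3.33 = −1.59 km.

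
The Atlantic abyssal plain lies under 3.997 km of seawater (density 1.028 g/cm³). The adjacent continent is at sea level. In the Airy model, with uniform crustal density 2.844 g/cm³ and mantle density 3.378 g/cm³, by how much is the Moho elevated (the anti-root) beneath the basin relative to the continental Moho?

13.6 km

Balancing pressure at the compensation depth: replacing crust with seawater at the top is compensated by replacing crust with mantle at the base: d (ρ_c − ρ_w) = a (ρ_m − ρ_c).
a = d (ρ_c − ρ_w)/(ρ_m − ρ_c) = 3.997 km × 1.816/0.534 = 13.6 km.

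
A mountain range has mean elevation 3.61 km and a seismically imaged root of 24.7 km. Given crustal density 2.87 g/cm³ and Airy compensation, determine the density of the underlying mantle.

Airy balance: ρ_c h = (ρ_m − ρ_c) r → ρ_m = ρ_c (1 + h/r).
ρ_m = 2.87 × (1 + 3.61 km/24.7 km) = 3.29 g/cm³.

3.29 g/cm³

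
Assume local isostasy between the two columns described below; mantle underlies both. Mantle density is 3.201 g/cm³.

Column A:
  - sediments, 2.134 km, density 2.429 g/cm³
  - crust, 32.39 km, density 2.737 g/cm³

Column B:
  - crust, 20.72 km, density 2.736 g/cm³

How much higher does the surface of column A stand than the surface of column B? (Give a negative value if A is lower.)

2.2 km

For any compensation level in the mantle, the mantle terms cancel and isostasy reduces to e = (Σt_A − Σt_B) − (Σ(ρt)_A − Σ(ρt)_B) / ρ_m.
Σt_A = 34.524 km; Σt_B = 20.72 km; Σ(ρt)_A = 93.834916; Σ(ρt)_B = 56.68992 (in km·g/cm³).
e = (34.524 − 20.72) − (93.834916 − 56.68992) / 3.201 = 2.2 km.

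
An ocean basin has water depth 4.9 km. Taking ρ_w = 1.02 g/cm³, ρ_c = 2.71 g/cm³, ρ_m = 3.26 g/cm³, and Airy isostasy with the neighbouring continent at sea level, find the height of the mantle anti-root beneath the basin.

15.1 km

Balancing pressure at the compensation depth: replacing crust with seawater at the top is compensated by replacing crust with mantle at the base: d (ρ_c − ρ_w) = a (ρ_m − ρ_c).
a = d (ρ_c − ρ_w)/(ρ_m − ρ_c) = 4.9 km × 1.69/0.55 = 15.1 km.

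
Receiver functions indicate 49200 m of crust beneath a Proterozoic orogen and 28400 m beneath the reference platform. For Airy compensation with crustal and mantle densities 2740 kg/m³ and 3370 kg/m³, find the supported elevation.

Excess crust Δ = 49200 m − 28400 m = 20800 m, split between elevation h and root r with h + r = Δ.
Airy balance ρ_c h = (ρ_m − ρ_c) r gives r = h ρ_c/(ρ_m − ρ_c), so h (1 + ρ_c/(ρ_m − ρ_c)) = Δ, i.e. h = Δ (ρ_m − ρ_c)/ρ_m.
h = 20800 m × 630/3370 = 3890 m.

3890 m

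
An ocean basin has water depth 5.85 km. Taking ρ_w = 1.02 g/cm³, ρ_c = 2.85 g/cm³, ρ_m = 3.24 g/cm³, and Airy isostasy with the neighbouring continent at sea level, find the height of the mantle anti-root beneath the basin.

Equating mass per unit area of the two columns: replacing crust with seawater at the top is compensated by replacing crust with mantle at the base: d (ρ_c − ρ_w) = a (ρ_m − ρ_c).
a = d (ρ_c − ρ_w)/(ρ_m − ρ_c) = 5.85 km × 1.83/0.39 = 27.4 km.

27.4 km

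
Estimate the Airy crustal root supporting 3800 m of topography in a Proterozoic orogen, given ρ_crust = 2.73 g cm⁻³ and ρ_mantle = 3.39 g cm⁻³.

15700 m

In Airy isostatic equilibrium: the weight of the topography is balanced by the buoyancy of the root, ρ_c h = (ρ_m − ρ_c) r.
r = h · ρ_c / (ρ_m − ρ_c) = 3800 m × 2.73 / (3.39 − 2.73) = 15700 m.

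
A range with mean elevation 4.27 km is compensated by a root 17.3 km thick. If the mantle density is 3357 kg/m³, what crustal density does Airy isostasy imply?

ρ_c h = (ρ_m − ρ_c) r → ρ_c (h + r) = ρ_m r → ρ_c = ρ_m r / (h + r).
ρ_c = 3357 × 17.3 km / (4.27 km + 17.3 km) = 2690 kg/m³.

2690 kg/m³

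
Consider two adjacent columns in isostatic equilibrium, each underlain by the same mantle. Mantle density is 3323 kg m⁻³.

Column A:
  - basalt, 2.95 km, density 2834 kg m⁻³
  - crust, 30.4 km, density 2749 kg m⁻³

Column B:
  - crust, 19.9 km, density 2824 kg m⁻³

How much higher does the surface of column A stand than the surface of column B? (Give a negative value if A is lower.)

For any compensation level in the mantle, the mantle terms cancel and isostasy reduces to e = (Σt_A − Σt_B) − (Σ(ρt)_A − Σ(ρt)_B) / ρ_m.
Σt_A = 33.35 km; Σt_B = 19.9 km; Σ(ρt)_A = 91929.9; Σ(ρt)_B = 56197.6 (in km·kg m⁻³).
e = (33.35 − 19.9) − (91929.9 − 56197.6) / 3323 = 2.7 km.

2.7 km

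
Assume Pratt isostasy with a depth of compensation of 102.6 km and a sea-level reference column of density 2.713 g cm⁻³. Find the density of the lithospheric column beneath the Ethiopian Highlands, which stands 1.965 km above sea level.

Pratt balance: ρ_ref D = ρ (D + h).
ρ = ρ_ref D/(D + h) = 2.713 × 102.6 km/(102.6 km + 1.965 km) = 2.66 g cm⁻³.

2.66 g cm⁻³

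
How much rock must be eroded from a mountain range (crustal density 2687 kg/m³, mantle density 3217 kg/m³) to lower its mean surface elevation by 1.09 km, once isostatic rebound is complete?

6.62 km

Net drop Δ = e − u = e − e ρ_c/ρ_m = e (ρ_m − ρ_c)/ρ_m.
e = Δ ρ_m/(ρ_m − ρ_c) = 1.09 km × 3217/530 = 6.62 km.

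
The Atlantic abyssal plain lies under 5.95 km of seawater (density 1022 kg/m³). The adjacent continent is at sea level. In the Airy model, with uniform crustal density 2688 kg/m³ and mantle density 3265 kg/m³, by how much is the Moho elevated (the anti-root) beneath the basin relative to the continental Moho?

17.2 km

Equating mass per unit area of the two columns: replacing crust with seawater at the top is compensated by replacing crust with mantle at the base: d (ρ_c − ρ_w) = a (ρ_m − ρ_c).
a = d (ρ_c − ρ_w)/(ρ_m − ρ_c) = 5.95 km × 1666/577 = 17.2 km.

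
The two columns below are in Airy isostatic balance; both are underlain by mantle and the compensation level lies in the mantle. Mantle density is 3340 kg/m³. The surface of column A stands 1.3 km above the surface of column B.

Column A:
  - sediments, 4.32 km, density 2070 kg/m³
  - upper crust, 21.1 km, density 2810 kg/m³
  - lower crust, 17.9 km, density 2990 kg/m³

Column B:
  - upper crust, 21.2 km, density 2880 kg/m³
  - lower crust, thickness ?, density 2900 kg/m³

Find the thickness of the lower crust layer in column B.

20.1 km

Take the compensation level at the base of the deeper column (depth z_c below the surface of column A) and equate Σ ρ_i t_i down to z_c; mantle fills any gap and the z_c terms cancel.
Column A: 4.32×2070 + 21.1×2810 + 17.9×2990 + (z_c − 43.32)×3340
Column B: 1.3×0 + 21.2×2880 + x×2900 + (z_c − 1.3 − 21.2 − x)×3340
The z_c×3340 term appears on both sides and cancels. Collect the known terms of each column as K = Σ(ρt)_known − 3340 × (depth of known layers): K_A = 121754.4 − 3340×43.32 = −22934.4; K_B = 61056 − 3340×(1.3 + 21.2) = −14094.
Balance: K_A = K_B − x×(3340 − 2900), so x = (K_B − K_A)/(3340 − 2900) = 8840.4/440 = 20.1 km.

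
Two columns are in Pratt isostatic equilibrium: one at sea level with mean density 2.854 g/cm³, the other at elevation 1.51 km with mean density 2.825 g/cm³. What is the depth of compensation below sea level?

147 km

ρ_ref D = ρ (D + h) → D (ρ_ref − ρ) = ρ h.
D = ρ h/(ρ_ref − ρ) = 2.825 × 1.51 km/(2.854 − 2.825) = 147 km.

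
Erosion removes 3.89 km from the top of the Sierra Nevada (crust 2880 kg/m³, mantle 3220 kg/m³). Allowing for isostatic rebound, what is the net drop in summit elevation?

0.411 km

Rebound u = e ρ_c/ρ_m = 3.89 km × 2880/3220 = 3.479 km.
Net surface drop = e − u = 3.89 km − 3.479 km = e (ρ_m − ρ_c)/ρ_m = 0.411 km.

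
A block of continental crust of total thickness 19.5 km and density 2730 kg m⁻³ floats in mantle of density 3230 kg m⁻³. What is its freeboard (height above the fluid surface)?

Floating equilibrium: submerged depth d = t ρ_obj/ρ_fluid = 19.5 km × 2730/3230 = 16.48 km.
Freeboard = t − d = 19.5 km − 16.48 km = 3.02 km.

3.02 km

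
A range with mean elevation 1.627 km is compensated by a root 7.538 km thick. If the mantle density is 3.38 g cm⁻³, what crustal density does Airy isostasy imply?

2.78 g cm⁻³

ρ_c h = (ρ_m − ρ_c) r → ρ_c (h + r) = ρ_m r → ρ_c = ρ_m r / (h + r).
ρ_c = 3.38 × 7.538 km / (1.627 km + 7.538 km) = 2.78 g cm⁻³.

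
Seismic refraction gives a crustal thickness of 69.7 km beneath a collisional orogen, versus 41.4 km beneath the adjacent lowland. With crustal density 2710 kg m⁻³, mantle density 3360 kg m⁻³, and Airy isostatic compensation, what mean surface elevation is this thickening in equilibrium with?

Excess crust Δ = 69.7 km − 41.4 km = 28.3 km, split between elevation h and root r with h + r = Δ.
Airy balance ρ_c h = (ρ_m − ρ_c) r gives r = h ρ_c/(ρ_m − ρ_c), so h (1 + ρ_c/(ρ_m − ρ_c)) = Δ, i.e. h = Δ (ρ_m − ρ_c)/ρ_m.
h = 28.3 km × 650/3360 = 5.47 km.

5.47 km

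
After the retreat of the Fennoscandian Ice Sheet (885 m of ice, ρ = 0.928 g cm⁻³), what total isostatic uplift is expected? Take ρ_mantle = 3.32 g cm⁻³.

Removing the load lets mantle flow back in; uplift u satisfies ρ_ice t = ρ_m u.
u = t ρ_ice/ρ_m = 885 m × 0.928/3.32 = 247 m.

247 m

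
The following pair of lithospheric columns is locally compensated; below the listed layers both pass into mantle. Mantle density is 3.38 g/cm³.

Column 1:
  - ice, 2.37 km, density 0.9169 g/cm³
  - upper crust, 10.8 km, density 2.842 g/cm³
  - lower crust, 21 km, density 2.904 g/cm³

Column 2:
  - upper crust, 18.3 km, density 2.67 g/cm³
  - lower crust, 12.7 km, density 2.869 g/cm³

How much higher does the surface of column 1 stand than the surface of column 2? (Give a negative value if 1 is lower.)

For any compensation level in the mantle, the mantle terms cancel and isostasy reduces to e = (Σt_1 − Σt_2) − (Σ(ρt)_1 − Σ(ρt)_2) / ρ_m.
Σt_1 = 34.17 km; Σt_2 = 31 km; Σ(ρt)_1 = 93.850653; Σ(ρt)_2 = 85.2973 (in km·g/cm³).
e = (34.17 − 31) − (93.850653 − 85.2973) / 3.38 = 0.639 km.

0.639 km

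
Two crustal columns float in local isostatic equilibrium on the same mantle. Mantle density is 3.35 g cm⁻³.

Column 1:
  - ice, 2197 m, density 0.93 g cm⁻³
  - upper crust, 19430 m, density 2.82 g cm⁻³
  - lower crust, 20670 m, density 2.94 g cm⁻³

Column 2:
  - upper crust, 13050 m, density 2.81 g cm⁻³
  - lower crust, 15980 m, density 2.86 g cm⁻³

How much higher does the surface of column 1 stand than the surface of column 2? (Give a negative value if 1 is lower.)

2750 m

For any compensation level in the mantle, the mantle terms cancel and isostasy reduces to e = (Σt_1 − Σt_2) − (Σ(ρt)_1 − Σ(ρt)_2) / ρ_m.
Σt_1 = 42297 m; Σt_2 = 29030 m; Σ(ρt)_1 = 117605.61; Σ(ρt)_2 = 82373.3 (in m·g cm⁻³).
e = (42297 − 29030) − (117605.61 − 82373.3) / 3.35 = 2750 m.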